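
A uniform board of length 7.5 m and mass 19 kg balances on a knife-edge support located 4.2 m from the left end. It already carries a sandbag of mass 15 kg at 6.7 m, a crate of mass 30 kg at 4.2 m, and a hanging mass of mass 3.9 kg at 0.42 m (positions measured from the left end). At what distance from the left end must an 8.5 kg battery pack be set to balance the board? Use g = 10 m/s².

x ≈ 2.53 m from the left end

Taking torques about the knife-edge support (at 4.2 m from the left end):
Beam weight: 19 × 10 = 190 N down at 3.75 m → arm 0.45 m, τ = 190 × 0.45 = 85.5 N·m counterclockwise.
Sandbag: 15 × 10 = 150 N down at 6.7 m → arm 2.5 m, τ = 150 × 2.5 = 375 N·m clockwise.
Crate: acts at the knife-edge support, moment arm 0 → no torque.
Hanging mass: 3.9 × 10 = 39 N down at 0.42 m → arm 3.78 m, τ = 39 × 3.78 = 147.4 N·m counterclockwise.
Net moment of existing loads = 142.1 N·m clockwise.
The battery pack weighs 8.5 × 10 = 85 N and must supply an equal counterclockwise moment, so its lever arm about the knife-edge support is 142.1 / 85 = 1.67 m.
That puts it at 4.2 − 1.67 = 2.53 m from the left end.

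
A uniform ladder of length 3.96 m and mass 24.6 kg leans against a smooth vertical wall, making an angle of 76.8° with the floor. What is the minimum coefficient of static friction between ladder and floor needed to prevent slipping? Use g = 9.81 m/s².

Choose the foot of the ladder as the axis so the floor normal and friction both act there and drop out.
Ladder weight 24.6×9.81 = 241.3 N acts at 1.98 m along the ladder; its horizontal arm is 1.98·cos76.8° = 0.4521 m → τ = 109.1 N·m clockwise.
Wall normal N acts horizontally at the top; its moment arm is the height L sinθ = 3.96·sin76.8° = 3.855 m, counterclockwise.
For rotational equilibrium, N × 3.855 = 109.1, so N = 28.3 N.
ΣFx = 0 ⇒ f = N_wall = 28.3 N. ΣFy = 0 ⇒ N_floor = 241.3 N.
μ_min = f / N_floor = 28.3 / 241.3 = 0.117.

μ_min ≈ 0.117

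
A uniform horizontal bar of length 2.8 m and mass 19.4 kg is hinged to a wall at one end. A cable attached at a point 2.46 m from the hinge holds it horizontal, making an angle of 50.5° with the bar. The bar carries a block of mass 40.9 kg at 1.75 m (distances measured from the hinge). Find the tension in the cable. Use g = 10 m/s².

T ≈ 520 N

About the hinge:
Beam weight: 19.4 × 10 = 194 N down at 1.4 m → arm 1.4 m, τ = 194 × 1.4 = 271.6 N·m clockwise.
Block: 40.9 × 10 = 409 N down at 1.75 m → arm 1.75 m, τ = 409 × 1.75 = 715.8 N·m clockwise.
Total clockwise load moment = 987.4 N·m.
The cable tension T acts at 2.46 m; only its component perpendicular to the bar, T sinθ, produces torque. sin 50.5° = 0.7716.
Στ = 0 ⇒ T × 2.46 × 0.7716 = 987.4 ⇒ T = 987.4 / 1.898 = 520 N.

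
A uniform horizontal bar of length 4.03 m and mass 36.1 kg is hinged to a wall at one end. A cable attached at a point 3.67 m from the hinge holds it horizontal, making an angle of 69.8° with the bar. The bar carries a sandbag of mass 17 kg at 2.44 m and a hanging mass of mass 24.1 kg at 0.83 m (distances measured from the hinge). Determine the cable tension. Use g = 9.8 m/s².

Sum moments about the hinge (the unknown hinge reaction has zero arm there).
Beam weight: 36.1 × 9.8 = 353.8 N down at 2.015 m → arm 2.015 m, τ = 353.8 × 2.015 = 712.9 N·m clockwise.
Sandbag: 17 × 9.8 = 166.6 N down at 2.44 m → arm 2.44 m, τ = 166.6 × 2.44 = 406.5 N·m clockwise.
Hanging mass: 24.1 × 9.8 = 236.2 N down at 0.83 m → arm 0.83 m, τ = 236.2 × 0.83 = 196 N·m clockwise.
Total clockwise load moment = 1315 N·m.
The cable tension T acts at 3.67 m; only its component perpendicular to the bar, T sinθ, produces torque. sin 69.8° = 0.9385.
Balancing moments: T × 3.67 × 0.9385 = 1315, giving T = 1315 / 3.444 = 382 N.

T ≈ 382 N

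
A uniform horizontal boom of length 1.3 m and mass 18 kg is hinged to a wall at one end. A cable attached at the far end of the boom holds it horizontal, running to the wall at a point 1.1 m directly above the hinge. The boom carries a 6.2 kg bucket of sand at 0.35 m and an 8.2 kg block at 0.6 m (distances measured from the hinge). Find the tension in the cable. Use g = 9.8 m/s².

T ≈ 219 N

Choose the hinge as the axis so the unknown hinge reaction has zero arm there.
Beam weight: 18 × 9.8 = 176.4 N down at 0.65 m → arm 0.65 m, τ = 176.4 × 0.65 = 114.7 N·m clockwise.
Bucket of sand: 6.2 × 9.8 = 60.76 N down at 0.35 m → arm 0.35 m, τ = 60.76 × 0.35 = 21.27 N·m clockwise.
Block: 8.2 × 9.8 = 80.36 N down at 0.6 m → arm 0.6 m, τ = 80.36 × 0.6 = 48.22 N·m clockwise.
Total clockwise load moment = 184.2 N·m.
The cable tension T acts at 1.3 m; only its component perpendicular to the boom, T sinθ, produces torque. sinθ = h/√(h²+d²) = 1.1/√(1.1²+1.3²) = 0.6459.
Balancing moments: T × 1.3 × 0.6459 = 184.2, giving T = 184.2 / 0.8397 = 219 N.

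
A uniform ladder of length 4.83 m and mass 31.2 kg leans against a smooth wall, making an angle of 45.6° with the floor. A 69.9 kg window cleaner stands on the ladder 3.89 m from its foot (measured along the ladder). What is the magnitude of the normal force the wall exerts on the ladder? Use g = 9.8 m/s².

About the foot of the ladder:
Ladder weight 31.2×9.8 = 305.8 N acts at 2.415 m along the ladder; its horizontal arm is 2.415·cos45.6° = 1.69 m → τ = 516.8 N·m clockwise.
Window cleaner: 69.9×9.8 = 685 N at 3.89 m → arm 2.722 m → τ = 1865 N·m clockwise.
Wall normal N acts horizontally at the top; its moment arm is the height L sinθ = 4.83·sin45.6° = 3.451 m, counterclockwise.
Στ = 0 ⇒ N × 3.451 = 2382 ⇒ N = 690 N.

N_wall ≈ 690 N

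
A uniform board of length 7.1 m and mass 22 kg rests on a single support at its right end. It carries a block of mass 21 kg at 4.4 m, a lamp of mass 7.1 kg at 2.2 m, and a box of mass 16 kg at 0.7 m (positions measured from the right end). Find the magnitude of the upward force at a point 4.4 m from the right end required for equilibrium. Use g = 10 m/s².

About the right end:
Beam weight: 22 × 10 = 220 N down at 3.55 m → arm 3.55 m, τ = 220 × 3.55 = 781 N·m counterclockwise.
Block: 21 × 10 = 210 N down at 4.4 m → arm 4.4 m, τ = 210 × 4.4 = 924 N·m counterclockwise.
Lamp: 7.1 × 10 = 71 N down at 2.2 m → arm 2.2 m, τ = 71 × 2.2 = 156.2 N·m counterclockwise.
Box: 16 × 10 = 160 N down at 0.7 m → arm 0.7 m, τ = 160 × 0.7 = 112 N·m counterclockwise.
Net moment of the loads = 1973 N·m counterclockwise.
The upward force F acts at a point 4.4 m from the right end, arm 4.4 m, giving F × 4.4 clockwise.
Setting net torque to zero: F × 4.4 = 1973 → F = 1973 / 4.4 = 448 N.

F ≈ 448 N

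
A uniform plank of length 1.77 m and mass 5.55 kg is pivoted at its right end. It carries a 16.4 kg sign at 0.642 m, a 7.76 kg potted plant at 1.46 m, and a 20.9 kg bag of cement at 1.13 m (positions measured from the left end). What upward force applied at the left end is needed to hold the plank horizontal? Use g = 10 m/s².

Taking torques about the right end:
Beam weight: 5.55 × 10 = 55.5 N down at 0.885 m → arm 0.885 m, τ = 55.5 × 0.885 = 49.12 N·m counterclockwise.
Sign: 16.4 × 10 = 164 N down at 0.642 m → arm 1.128 m, τ = 164 × 1.128 = 185 N·m counterclockwise.
Potted plant: 7.76 × 10 = 77.6 N down at 1.46 m → arm 0.31 m, τ = 77.6 × 0.31 = 24.06 N·m counterclockwise.
Bag of cement: 20.9 × 10 = 209 N down at 1.13 m → arm 0.64 m, τ = 209 × 0.64 = 133.8 N·m counterclockwise.
Net moment of the loads = 392 N·m counterclockwise.
The upward force F acts at the left end, arm 1.77 m, giving F × 1.77 clockwise.
For rotational equilibrium, F × 1.77 = 392, so F = 392 / 1.77 = 221 N.

F ≈ 221 N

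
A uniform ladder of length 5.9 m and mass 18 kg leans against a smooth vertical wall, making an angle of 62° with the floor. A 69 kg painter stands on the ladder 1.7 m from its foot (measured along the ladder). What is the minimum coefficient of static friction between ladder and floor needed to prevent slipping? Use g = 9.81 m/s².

Sum moments about the foot of the ladder (the floor normal and friction both act there and drop out).
Ladder weight 18×9.81 = 176.6 N acts at 2.95 m along the ladder; its horizontal arm is 2.95·cos62° = 1.385 m → τ = 244.6 N·m clockwise.
Painter: 69×9.81 = 676.9 N at 1.7 m → arm 0.7981 m → τ = 540.2 N·m clockwise.
Wall normal N acts horizontally at the top; its moment arm is the height L sinθ = 5.9·sin62° = 5.209 m, counterclockwise.
Setting net torque to zero: N × 5.209 = 784.8 → N = 150.7 N.
ΣFx = 0 ⇒ f = N_wall = 150.7 N. ΣFy = 0 ⇒ N_floor = 853.5 N.
μ_min = f / N_floor = 150.7 / 853.5 = 0.177.

μ_min ≈ 0.177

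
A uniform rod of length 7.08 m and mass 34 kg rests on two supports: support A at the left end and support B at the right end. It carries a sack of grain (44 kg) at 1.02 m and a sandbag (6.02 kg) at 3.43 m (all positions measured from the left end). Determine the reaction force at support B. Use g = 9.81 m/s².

R_B ≈ 258 N

Sum moments about support A (its reaction then has zero moment arm).
Beam weight: 34 × 9.81 = 333.5 N down at 3.54 m → arm 3.54 m, τ = 333.5 × 3.54 = 1181 N·m clockwise.
Sack of grain: 44 × 9.81 = 431.6 N down at 1.02 m → arm 1.02 m, τ = 431.6 × 1.02 = 440.2 N·m clockwise.
Sandbag: 6.02 × 9.81 = 59.06 N down at 3.43 m → arm 3.43 m, τ = 59.06 × 3.43 = 202.6 N·m clockwise.
Net load moment about support A = 1824 N·m clockwise.
Reaction R at support B is upward at 7.08 m, arm 7.08 m → moment R × 7.08 counterclockwise.
Setting net torque to zero: R × 7.08 = 1824 → R = 258 N.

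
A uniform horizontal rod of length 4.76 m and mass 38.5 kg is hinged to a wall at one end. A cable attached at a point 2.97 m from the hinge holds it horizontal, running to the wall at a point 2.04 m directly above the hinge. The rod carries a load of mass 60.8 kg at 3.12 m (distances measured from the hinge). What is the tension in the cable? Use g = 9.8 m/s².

Take moments about the hinge.
Beam weight: 38.5 × 9.8 = 377.3 N down at 2.38 m → arm 2.38 m, τ = 377.3 × 2.38 = 898 N·m clockwise.
Load: 60.8 × 9.8 = 595.8 N down at 3.12 m → arm 3.12 m, τ = 595.8 × 3.12 = 1859 N·m clockwise.
Total clockwise load moment = 2757 N·m.
The cable tension T acts at 2.97 m; only its component perpendicular to the rod, T sinθ, produces torque. sinθ = h/√(h²+d²) = 2.04/√(2.04²+2.97²) = 0.5662.
Στ = 0 ⇒ T × 2.97 × 0.5662 = 2757 ⇒ T = 2757 / 1.682 = 1640 N.

T ≈ 1640 N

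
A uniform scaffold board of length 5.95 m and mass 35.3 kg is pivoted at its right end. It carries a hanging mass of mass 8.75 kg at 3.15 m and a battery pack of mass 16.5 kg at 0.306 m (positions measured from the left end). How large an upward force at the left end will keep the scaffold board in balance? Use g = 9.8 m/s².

Choose the right end as the axis so the unknown pivot reaction has zero arm there.
Beam weight: 35.3 × 9.8 = 345.9 N down at 2.975 m → arm 2.975 m, τ = 345.9 × 2.975 = 1029 N·m counterclockwise.
Hanging mass: 8.75 × 9.8 = 85.75 N down at 3.15 m → arm 2.8 m, τ = 85.75 × 2.8 = 240.1 N·m counterclockwise.
Battery pack: 16.5 × 9.8 = 161.7 N down at 0.306 m → arm 5.644 m, τ = 161.7 × 5.644 = 912.6 N·m counterclockwise.
Net moment of the loads = 2182 N·m counterclockwise.
The upward force F acts at the left end, arm 5.95 m, giving F × 5.95 clockwise.
Στ = 0 ⇒ F × 5.95 = 2182 ⇒ F = 2182 / 5.95 = 367 N.

F ≈ 367 N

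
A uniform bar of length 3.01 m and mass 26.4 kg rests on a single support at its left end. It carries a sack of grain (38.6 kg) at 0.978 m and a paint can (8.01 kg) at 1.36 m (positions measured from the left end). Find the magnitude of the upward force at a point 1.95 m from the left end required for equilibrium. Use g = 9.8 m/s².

F ≈ 444 N

Choose the left end as the axis so the unknown pivot reaction has zero arm there.
Beam weight: 26.4 × 9.8 = 258.7 N down at 1.505 m → arm 1.505 m, τ = 258.7 × 1.505 = 389.3 N·m clockwise.
Sack of grain: 38.6 × 9.8 = 378.3 N down at 0.978 m → arm 0.978 m, τ = 378.3 × 0.978 = 370 N·m clockwise.
Paint can: 8.01 × 9.8 = 78.5 N down at 1.36 m → arm 1.36 m, τ = 78.5 × 1.36 = 106.8 N·m clockwise.
Net moment of the loads = 866.1 N·m clockwise.
The upward force F acts at a point 1.95 m from the left end, arm 1.95 m, giving F × 1.95 counterclockwise.
Balancing moments: F × 1.95 = 866.1, giving F = 866.1 / 1.95 = 444 N.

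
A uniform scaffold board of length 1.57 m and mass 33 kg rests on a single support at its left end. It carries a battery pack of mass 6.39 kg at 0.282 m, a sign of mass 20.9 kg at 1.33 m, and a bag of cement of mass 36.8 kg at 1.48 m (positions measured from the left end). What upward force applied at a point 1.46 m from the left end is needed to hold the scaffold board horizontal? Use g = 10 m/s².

F ≈ 753 N

Sum moments about the left end (the unknown pivot reaction has zero arm there).
Beam weight: 33 × 10 = 330 N down at 0.785 m → arm 0.785 m, τ = 330 × 0.785 = 259.1 N·m clockwise.
Battery pack: 6.39 × 10 = 63.9 N down at 0.282 m → arm 0.282 m, τ = 63.9 × 0.282 = 18.02 N·m clockwise.
Sign: 20.9 × 10 = 209 N down at 1.33 m → arm 1.33 m, τ = 209 × 1.33 = 278 N·m clockwise.
Bag of cement: 36.8 × 10 = 368 N down at 1.48 m → arm 1.48 m, τ = 368 × 1.48 = 544.6 N·m clockwise.
Net moment of the loads = 1100 N·m clockwise.
The upward force F acts at a point 1.46 m from the left end, arm 1.46 m, giving F × 1.46 counterclockwise.
Balancing moments: F × 1.46 = 1100, giving F = 1100 / 1.46 = 753 N.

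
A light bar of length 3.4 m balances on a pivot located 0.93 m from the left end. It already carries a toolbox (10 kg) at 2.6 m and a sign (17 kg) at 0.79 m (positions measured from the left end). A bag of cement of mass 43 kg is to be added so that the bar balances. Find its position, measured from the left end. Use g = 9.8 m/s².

Choose the pivot (at 0.93 m from the left end) as the axis so the support reaction has zero arm there.
Toolbox: 10 × 9.8 = 98 N down at 2.6 m → arm 1.67 m, τ = 98 × 1.67 = 163.7 N·m clockwise.
Sign: 17 × 9.8 = 166.6 N down at 0.79 m → arm 0.14 m, τ = 166.6 × 0.14 = 23.32 N·m counterclockwise.
Net moment of existing loads = 140.4 N·m clockwise.
The bag of cement weighs 43 × 9.8 = 421.4 N and must supply an equal counterclockwise moment, so its lever arm about the pivot is 140.4 / 421.4 = 0.333 m.
That puts it at 0.93 − 0.333 = 0.597 m from the left end.

x ≈ 0.597 m from the left end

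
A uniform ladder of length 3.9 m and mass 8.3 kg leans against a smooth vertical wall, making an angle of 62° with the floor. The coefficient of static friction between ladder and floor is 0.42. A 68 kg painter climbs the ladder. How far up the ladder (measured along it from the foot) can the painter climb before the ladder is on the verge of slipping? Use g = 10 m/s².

Take moments about the foot of the ladder.
Ladder weight 8.3×10 = 83 N acts at 1.95 m along the ladder; its horizontal arm is 1.95·cos62° = 0.9155 m → τ = 75.99 N·m clockwise.
Painter weight 68×10 = 680 N at distance d → arm d·cos62° → τ = 680·d·0.4695 clockwise.
Wall normal N at the top has arm L sinθ = 3.443 m counterclockwise, so Στ = 0 gives N·3.443 = 75.99 + 319.3·d.
ΣFy = 0 ⇒ N_floor = 763 N, so the maximum friction is μ_s·N_floor = 0.42×763 = 320.5 N. ΣFx = 0 ⇒ N_wall = f, so at the slipping point N = 320.5 N.
Substituting: 320.5×3.443 = 75.99 + 319.3·d ⇒ d = (1103 − 75.99) / 319.3 = 3.22 m.

d ≈ 3.22 m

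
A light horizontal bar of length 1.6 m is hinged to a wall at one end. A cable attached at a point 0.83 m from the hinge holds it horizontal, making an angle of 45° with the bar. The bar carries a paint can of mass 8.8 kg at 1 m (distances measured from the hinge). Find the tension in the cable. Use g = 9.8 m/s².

T ≈ 147 N

Taking torques about the hinge:
Paint can: 8.8 × 9.8 = 86.24 N down at 1 m → arm 1 m, τ = 86.24 × 1 = 86.24 N·m clockwise.
Total clockwise load moment = 86.24 N·m.
The cable tension T acts at 0.83 m; only its component perpendicular to the bar, T sinθ, produces torque. sin 45° = 0.7071.
Στ = 0 ⇒ T × 0.83 × 0.7071 = 86.24 ⇒ T = 86.24 / 0.5869 = 147 N.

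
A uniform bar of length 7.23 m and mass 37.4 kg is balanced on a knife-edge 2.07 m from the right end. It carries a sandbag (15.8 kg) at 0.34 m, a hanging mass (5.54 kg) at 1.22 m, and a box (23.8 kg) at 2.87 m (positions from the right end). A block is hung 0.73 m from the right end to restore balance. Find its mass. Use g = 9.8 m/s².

Sum moments about the knife-edge (at 2.07 m from the right end) (the support reaction has zero arm there).
Beam weight: 37.4 × 9.8 = 366.5 N down at 3.615 m → arm 1.545 m, τ = 366.5 × 1.545 = 566.2 N·m counterclockwise.
Sandbag: 15.8 × 9.8 = 154.8 N down at 0.34 m → arm 1.73 m, τ = 154.8 × 1.73 = 267.8 N·m clockwise.
Hanging mass: 5.54 × 9.8 = 54.29 N down at 1.22 m → arm 0.85 m, τ = 54.29 × 0.85 = 46.15 N·m clockwise.
Box: 23.8 × 9.8 = 233.2 N down at 2.87 m → arm 0.8 m, τ = 233.2 × 0.8 = 186.6 N·m counterclockwise.
Net moment of known loads = 438.9 N·m counterclockwise.
An unknown mass m at 0.73 m has arm 1.34 m; its moment is m·g·1.34 clockwise.
Setting net torque to zero: m × 9.8 × 1.34 = 438.9 → m = 438.9 / (9.8 × 1.34) = 33.4 kg.

m ≈ 33.4 kg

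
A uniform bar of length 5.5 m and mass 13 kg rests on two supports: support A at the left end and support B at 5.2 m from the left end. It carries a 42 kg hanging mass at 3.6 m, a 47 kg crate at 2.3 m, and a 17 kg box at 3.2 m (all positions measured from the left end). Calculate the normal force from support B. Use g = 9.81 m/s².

R_B ≈ 659 N

About support A:
Beam weight: 13 × 9.81 = 127.5 N down at 2.75 m → arm 2.75 m, τ = 127.5 × 2.75 = 350.6 N·m clockwise.
Hanging mass: 42 × 9.81 = 412 N down at 3.6 m → arm 3.6 m, τ = 412 × 3.6 = 1483 N·m clockwise.
Crate: 47 × 9.81 = 461.1 N down at 2.3 m → arm 2.3 m, τ = 461.1 × 2.3 = 1061 N·m clockwise.
Box: 17 × 9.81 = 166.8 N down at 3.2 m → arm 3.2 m, τ = 166.8 × 3.2 = 533.8 N·m clockwise.
Net load moment about support A = 3428 N·m clockwise.
Reaction R at support B is upward at 5.2 m, arm 5.2 m → moment R × 5.2 counterclockwise.
For rotational equilibrium, R × 5.2 = 3428, so R = 659 N.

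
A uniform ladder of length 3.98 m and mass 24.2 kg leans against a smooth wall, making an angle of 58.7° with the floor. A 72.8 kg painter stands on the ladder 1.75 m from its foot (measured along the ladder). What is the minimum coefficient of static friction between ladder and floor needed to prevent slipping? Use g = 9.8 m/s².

About the foot of the ladder:
Ladder weight 24.2×9.8 = 237.2 N acts at 1.99 m along the ladder; its horizontal arm is 1.99·cos58.7° = 1.034 m → τ = 245.3 N·m clockwise.
Painter: 72.8×9.8 = 713.4 N at 1.75 m → arm 0.9092 m → τ = 648.6 N·m clockwise.
Wall normal N acts horizontally at the top; its moment arm is the height L sinθ = 3.98·sin58.7° = 3.401 m, counterclockwise.
Balancing moments: N × 3.401 = 893.9, giving N = 262.8 N.
ΣFx = 0 ⇒ f = N_wall = 262.8 N. ΣFy = 0 ⇒ N_floor = 950.6 N.
μ_min = f / N_floor = 262.8 / 950.6 = 0.276.

μ_min ≈ 0.276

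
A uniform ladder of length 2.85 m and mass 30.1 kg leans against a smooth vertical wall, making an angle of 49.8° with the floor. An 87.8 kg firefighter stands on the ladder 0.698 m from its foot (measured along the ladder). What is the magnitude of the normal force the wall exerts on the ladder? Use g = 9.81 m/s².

Taking torques about the foot of the ladder:
Ladder weight 30.1×9.81 = 295.3 N acts at 1.425 m along the ladder; its horizontal arm is 1.425·cos49.8° = 0.9198 m → τ = 271.6 N·m clockwise.
Firefighter: 87.8×9.81 = 861.3 N at 0.698 m → arm 0.4505 m → τ = 388 N·m clockwise.
Wall normal N acts horizontally at the top; its moment arm is the height L sinθ = 2.85·sin49.8° = 2.177 m, counterclockwise.
For rotational equilibrium, N × 2.177 = 659.6, so N = 303 N.

N_wall ≈ 303 N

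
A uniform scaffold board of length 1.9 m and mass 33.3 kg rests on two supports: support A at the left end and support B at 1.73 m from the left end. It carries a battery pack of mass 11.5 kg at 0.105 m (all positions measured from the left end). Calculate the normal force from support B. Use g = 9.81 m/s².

R_B ≈ 186 N

Take moments about support A.
Beam weight: 33.3 × 9.81 = 326.7 N down at 0.95 m → arm 0.95 m, τ = 326.7 × 0.95 = 310.4 N·m clockwise.
Battery pack: 11.5 × 9.81 = 112.8 N down at 0.105 m → arm 0.105 m, τ = 112.8 × 0.105 = 11.84 N·m clockwise.
Net load moment about support A = 322.2 N·m clockwise.
Reaction R at support B is upward at 1.73 m, arm 1.73 m → moment R × 1.73 counterclockwise.
Στ = 0 ⇒ R × 1.73 = 322.2 ⇒ R = 186 N.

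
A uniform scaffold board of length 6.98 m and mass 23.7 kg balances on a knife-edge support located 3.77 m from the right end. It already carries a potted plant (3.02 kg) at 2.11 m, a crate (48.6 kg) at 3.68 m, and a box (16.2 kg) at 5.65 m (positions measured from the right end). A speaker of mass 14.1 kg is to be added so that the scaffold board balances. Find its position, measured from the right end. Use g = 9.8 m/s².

Take moments about the knife-edge support (at 3.77 m from the right end).
Beam weight: 23.7 × 9.8 = 232.3 N down at 3.49 m → arm 0.28 m, τ = 232.3 × 0.28 = 65.04 N·m clockwise.
Potted plant: 3.02 × 9.8 = 29.6 N down at 2.11 m → arm 1.66 m, τ = 29.6 × 1.66 = 49.14 N·m clockwise.
Crate: 48.6 × 9.8 = 476.3 N down at 3.68 m → arm 0.09 m, τ = 476.3 × 0.09 = 42.87 N·m clockwise.
Box: 16.2 × 9.8 = 158.8 N down at 5.65 m → arm 1.88 m, τ = 158.8 × 1.88 = 298.5 N·m counterclockwise.
Net moment of existing loads = 141.4 N·m counterclockwise.
The speaker weighs 14.1 × 9.8 = 138.2 N and must supply an equal clockwise moment, so its lever arm about the knife-edge support is 141.4 / 138.2 = 1.02 m.
That puts it at 3.77 − 1.02 = 2.75 m from the right end.

x ≈ 2.75 m from the right end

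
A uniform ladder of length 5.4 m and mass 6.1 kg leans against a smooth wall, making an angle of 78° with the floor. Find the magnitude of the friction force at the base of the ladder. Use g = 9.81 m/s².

Take moments about the foot of the ladder.
Ladder weight 6.1×9.81 = 59.84 N acts at 2.7 m along the ladder; its horizontal arm is 2.7·cos78° = 0.5614 m → τ = 33.59 N·m clockwise.
Wall normal N acts horizontally at the top; its moment arm is the height L sinθ = 5.4·sin78° = 5.282 m, counterclockwise.
Στ = 0 ⇒ N × 5.282 = 33.59 ⇒ N = 6.36 N.
ΣFx = 0: friction at the foot balances the wall's push, so f = N_wall = 6.36 N.

f ≈ 6.36 N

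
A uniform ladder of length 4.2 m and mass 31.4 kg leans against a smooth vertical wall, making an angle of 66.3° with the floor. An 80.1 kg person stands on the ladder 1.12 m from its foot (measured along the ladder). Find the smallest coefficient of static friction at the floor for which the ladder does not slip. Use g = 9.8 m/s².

Sum moments about the foot of the ladder (the floor normal and friction both act there and drop out).
Ladder weight 31.4×9.8 = 307.7 N acts at 2.1 m along the ladder; its horizontal arm is 2.1·cos66.3° = 0.8441 m → τ = 259.7 N·m clockwise.
Person: 80.1×9.8 = 785 N at 1.12 m → arm 0.4502 m → τ = 353.4 N·m clockwise.
Wall normal N acts horizontally at the top; its moment arm is the height L sinθ = 4.2·sin66.3° = 3.846 m, counterclockwise.
Setting net torque to zero: N × 3.846 = 613.1 → N = 159.4 N.
ΣFx = 0 ⇒ f = N_wall = 159.4 N. ΣFy = 0 ⇒ N_floor = 1093 N.
μ_min = f / N_floor = 159.4 / 1093 = 0.146.

μ_min ≈ 0.146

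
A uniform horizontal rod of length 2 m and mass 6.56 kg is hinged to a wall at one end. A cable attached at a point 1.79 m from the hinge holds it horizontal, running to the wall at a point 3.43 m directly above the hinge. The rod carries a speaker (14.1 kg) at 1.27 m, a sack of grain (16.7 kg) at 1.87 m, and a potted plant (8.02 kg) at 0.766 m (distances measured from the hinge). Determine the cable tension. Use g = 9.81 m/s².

T ≈ 382 N

About the hinge:
Beam weight: 6.56 × 9.81 = 64.35 N down at 1 m → arm 1 m, τ = 64.35 × 1 = 64.35 N·m clockwise.
Speaker: 14.1 × 9.81 = 138.3 N down at 1.27 m → arm 1.27 m, τ = 138.3 × 1.27 = 175.6 N·m clockwise.
Sack of grain: 16.7 × 9.81 = 163.8 N down at 1.87 m → arm 1.87 m, τ = 163.8 × 1.87 = 306.3 N·m clockwise.
Potted plant: 8.02 × 9.81 = 78.68 N down at 0.766 m → arm 0.766 m, τ = 78.68 × 0.766 = 60.27 N·m clockwise.
Total clockwise load moment = 606.5 N·m.
The cable tension T acts at 1.79 m; only its component perpendicular to the rod, T sinθ, produces torque. sinθ = h/√(h²+d²) = 3.43/√(3.43²+1.79²) = 0.8865.
Στ = 0 ⇒ T × 1.79 × 0.8865 = 606.5 ⇒ T = 606.5 / 1.587 = 382 N.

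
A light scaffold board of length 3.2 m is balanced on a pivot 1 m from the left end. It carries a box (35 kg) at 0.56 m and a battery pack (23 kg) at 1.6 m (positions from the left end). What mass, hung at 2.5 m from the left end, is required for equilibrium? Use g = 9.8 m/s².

Choose the pivot (at 1 m from the left end) as the axis so the support reaction has zero arm there.
Box: 35 × 9.8 = 343 N down at 0.56 m → arm 0.44 m, τ = 343 × 0.44 = 150.9 N·m counterclockwise.
Battery pack: 23 × 9.8 = 225.4 N down at 1.6 m → arm 0.6 m, τ = 225.4 × 0.6 = 135.2 N·m clockwise.
Net moment of known loads = 15.7 N·m counterclockwise.
An unknown mass m at 2.5 m has arm 1.5 m; its moment is m·g·1.5 clockwise.
Balancing moments: m × 9.8 × 1.5 = 15.7, giving m = 15.7 / (9.8 × 1.5) = 1.07 kg.

m ≈ 1.07 kg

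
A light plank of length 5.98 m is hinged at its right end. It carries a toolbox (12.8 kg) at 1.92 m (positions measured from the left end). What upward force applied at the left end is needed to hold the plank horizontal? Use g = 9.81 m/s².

F ≈ 85.3 N

Take moments about the right end.
Toolbox: 12.8 × 9.81 = 125.6 N down at 1.92 m → arm 4.06 m, τ = 125.6 × 4.06 = 509.9 N·m counterclockwise.
Net moment of the loads = 509.9 N·m counterclockwise.
The upward force F acts at the left end, arm 5.98 m, giving F × 5.98 clockwise.
Στ = 0 ⇒ F × 5.98 = 509.9 ⇒ F = 509.9 / 5.98 = 85.3 N.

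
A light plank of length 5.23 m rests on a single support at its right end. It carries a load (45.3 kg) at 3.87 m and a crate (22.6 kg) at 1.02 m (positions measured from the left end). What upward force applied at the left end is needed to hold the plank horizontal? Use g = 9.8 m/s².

F ≈ 294 N

Sum moments about the right end (the unknown pivot reaction has zero arm there).
Load: 45.3 × 9.8 = 443.9 N down at 3.87 m → arm 1.36 m, τ = 443.9 × 1.36 = 603.7 N·m counterclockwise.
Crate: 22.6 × 9.8 = 221.5 N down at 1.02 m → arm 4.21 m, τ = 221.5 × 4.21 = 932.5 N·m counterclockwise.
Net moment of the loads = 1536 N·m counterclockwise.
The upward force F acts at the left end, arm 5.23 m, giving F × 5.23 clockwise.
Balancing moments: F × 5.23 = 1536, giving F = 1536 / 5.23 = 294 N.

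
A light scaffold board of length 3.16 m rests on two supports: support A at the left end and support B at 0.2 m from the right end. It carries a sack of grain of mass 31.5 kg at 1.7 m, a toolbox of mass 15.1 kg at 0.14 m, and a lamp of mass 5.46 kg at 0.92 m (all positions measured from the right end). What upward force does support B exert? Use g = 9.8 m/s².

R_B ≈ 344 N

Taking torques about support A:
Sack of grain: 31.5 × 9.8 = 308.7 N down at 1.7 m → arm 1.46 m, τ = 308.7 × 1.46 = 450.7 N·m clockwise.
Toolbox: 15.1 × 9.8 = 148 N down at 0.14 m → arm 3.02 m, τ = 148 × 3.02 = 447 N·m clockwise.
Lamp: 5.46 × 9.8 = 53.51 N down at 0.92 m → arm 2.24 m, τ = 53.51 × 2.24 = 119.9 N·m clockwise.
Net load moment about support A = 1018 N·m clockwise.
Reaction R at support B is upward at 0.2 m, arm 2.96 m → moment R × 2.96 counterclockwise.
For rotational equilibrium, R × 2.96 = 1018, so R = 344 N.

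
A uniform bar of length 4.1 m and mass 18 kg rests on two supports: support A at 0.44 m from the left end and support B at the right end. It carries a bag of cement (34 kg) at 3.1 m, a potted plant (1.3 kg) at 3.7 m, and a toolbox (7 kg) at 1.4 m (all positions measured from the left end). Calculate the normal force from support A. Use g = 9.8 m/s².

R_A ≈ 242 N

Choose support B as the axis so its reaction then has zero moment arm.
Beam weight: 18 × 9.8 = 176.4 N down at 2.05 m → arm 2.05 m, τ = 176.4 × 2.05 = 361.6 N·m counterclockwise.
Bag of cement: 34 × 9.8 = 333.2 N down at 3.1 m → arm 1 m, τ = 333.2 × 1 = 333.2 N·m counterclockwise.
Potted plant: 1.3 × 9.8 = 12.74 N down at 3.7 m → arm 0.4 m, τ = 12.74 × 0.4 = 5.096 N·m counterclockwise.
Toolbox: 7 × 9.8 = 68.6 N down at 1.4 m → arm 2.7 m, τ = 68.6 × 2.7 = 185.2 N·m counterclockwise.
Net load moment about support B = 885.1 N·m counterclockwise.
Reaction R at support A is upward at 0.44 m, arm 3.66 m → moment R × 3.66 clockwise.
For rotational equilibrium, R × 3.66 = 885.1, so R = 242 N.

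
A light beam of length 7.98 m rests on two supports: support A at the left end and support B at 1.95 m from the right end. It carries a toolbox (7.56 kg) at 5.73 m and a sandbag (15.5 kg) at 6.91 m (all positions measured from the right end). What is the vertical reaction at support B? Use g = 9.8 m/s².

R_B ≈ 54.6 N

Taking torques about support A:
Toolbox: 7.56 × 9.8 = 74.09 N down at 5.73 m → arm 2.25 m, τ = 74.09 × 2.25 = 166.7 N·m clockwise.
Sandbag: 15.5 × 9.8 = 151.9 N down at 6.91 m → arm 1.07 m, τ = 151.9 × 1.07 = 162.5 N·m clockwise.
Net load moment about support A = 329.2 N·m clockwise.
Reaction R at support B is upward at 1.95 m, arm 6.03 m → moment R × 6.03 counterclockwise.
For rotational equilibrium, R × 6.03 = 329.2, so R = 54.6 N.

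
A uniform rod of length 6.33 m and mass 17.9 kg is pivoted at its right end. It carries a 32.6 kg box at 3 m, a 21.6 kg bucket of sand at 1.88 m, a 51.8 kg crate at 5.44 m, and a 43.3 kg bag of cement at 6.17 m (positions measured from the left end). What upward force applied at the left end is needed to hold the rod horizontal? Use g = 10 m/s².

F ≈ 497 N

Take moments about the right end.
Beam weight: 17.9 × 10 = 179 N down at 3.165 m → arm 3.165 m, τ = 179 × 3.165 = 566.5 N·m counterclockwise.
Box: 32.6 × 10 = 326 N down at 3 m → arm 3.33 m, τ = 326 × 3.33 = 1086 N·m counterclockwise.
Bucket of sand: 21.6 × 10 = 216 N down at 1.88 m → arm 4.45 m, τ = 216 × 4.45 = 961.2 N·m counterclockwise.
Crate: 51.8 × 10 = 518 N down at 5.44 m → arm 0.89 m, τ = 518 × 0.89 = 461 N·m counterclockwise.
Bag of cement: 43.3 × 10 = 433 N down at 6.17 m → arm 0.16 m, τ = 433 × 0.16 = 69.28 N·m counterclockwise.
Net moment of the loads = 3144 N·m counterclockwise.
The upward force F acts at the left end, arm 6.33 m, giving F × 6.33 clockwise.
Balancing moments: F × 6.33 = 3144, giving F = 3144 / 6.33 = 497 N.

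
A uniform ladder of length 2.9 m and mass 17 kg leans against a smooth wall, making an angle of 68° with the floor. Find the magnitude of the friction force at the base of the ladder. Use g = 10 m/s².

f ≈ 34.3 N

Taking torques about the foot of the ladder:
Ladder weight 17×10 = 170 N acts at 1.45 m along the ladder; its horizontal arm is 1.45·cos68° = 0.5432 m → τ = 92.34 N·m clockwise.
Wall normal N acts horizontally at the top; its moment arm is the height L sinθ = 2.9·sin68° = 2.689 m, counterclockwise.
For rotational equilibrium, N × 2.689 = 92.34, so N = 34.3 N.
ΣFx = 0: friction at the foot balances the wall's push, so f = N_wall = 34.3 N.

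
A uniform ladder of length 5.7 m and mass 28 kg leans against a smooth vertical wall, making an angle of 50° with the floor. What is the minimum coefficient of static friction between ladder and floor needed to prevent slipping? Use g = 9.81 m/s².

μ_min ≈ 0.42

About the foot of the ladder:
Ladder weight 28×9.81 = 274.7 N acts at 2.85 m along the ladder; its horizontal arm is 2.85·cos50° = 1.832 m → τ = 503.3 N·m clockwise.
Wall normal N acts horizontally at the top; its moment arm is the height L sinθ = 5.7·sin50° = 4.366 m, counterclockwise.
Στ = 0 ⇒ N × 4.366 = 503.3 ⇒ N = 115.3 N.
ΣFx = 0 ⇒ f = N_wall = 115.3 N. ΣFy = 0 ⇒ N_floor = 274.7 N.
μ_min = f / N_floor = 115.3 / 274.7 = 0.42.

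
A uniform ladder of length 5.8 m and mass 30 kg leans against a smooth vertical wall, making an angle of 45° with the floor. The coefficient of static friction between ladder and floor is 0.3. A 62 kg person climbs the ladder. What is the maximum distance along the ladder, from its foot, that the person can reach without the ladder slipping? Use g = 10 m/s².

Taking torques about the foot of the ladder:
Ladder weight 30×10 = 300 N acts at 2.9 m along the ladder; its horizontal arm is 2.9·cos45° = 2.051 m → τ = 615.3 N·m clockwise.
Person weight 62×10 = 620 N at distance d → arm d·cos45° → τ = 620·d·0.7071 clockwise.
Wall normal N at the top has arm L sinθ = 4.101 m counterclockwise, so Στ = 0 gives N·4.101 = 615.3 + 438.4·d.
ΣFy = 0 ⇒ N_floor = 920 N, so the maximum friction is μ_s·N_floor = 0.3×920 = 276 N. ΣFx = 0 ⇒ N_wall = f, so at the slipping point N = 276 N.
Substituting: 276×4.101 = 615.3 + 438.4·d ⇒ d = (1132 − 615.3) / 438.4 = 1.18 m.

d ≈ 1.18 m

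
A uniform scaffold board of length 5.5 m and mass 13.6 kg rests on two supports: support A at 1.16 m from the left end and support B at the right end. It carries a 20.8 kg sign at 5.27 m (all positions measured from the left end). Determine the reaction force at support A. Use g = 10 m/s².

R_A ≈ 97.2 N

Take moments about support B.
Beam weight: 13.6 × 10 = 136 N down at 2.75 m → arm 2.75 m, τ = 136 × 2.75 = 374 N·m counterclockwise.
Sign: 20.8 × 10 = 208 N down at 5.27 m → arm 0.23 m, τ = 208 × 0.23 = 47.84 N·m counterclockwise.
Net load moment about support B = 421.8 N·m counterclockwise.
Reaction R at support A is upward at 1.16 m, arm 4.34 m → moment R × 4.34 clockwise.
Στ = 0 ⇒ R × 4.34 = 421.8 ⇒ R = 97.2 N.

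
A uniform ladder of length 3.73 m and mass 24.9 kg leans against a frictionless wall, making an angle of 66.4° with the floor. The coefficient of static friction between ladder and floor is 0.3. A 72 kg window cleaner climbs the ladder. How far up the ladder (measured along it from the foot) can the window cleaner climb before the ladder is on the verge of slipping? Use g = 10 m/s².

d ≈ 2.8 m

About the foot of the ladder:
Ladder weight 24.9×10 = 249 N acts at 1.865 m along the ladder; its horizontal arm is 1.865·cos66.4° = 0.7467 m → τ = 185.9 N·m clockwise.
Window cleaner weight 72×10 = 720 N at distance d → arm d·cos66.4° → τ = 720·d·0.4003 clockwise.
Wall normal N at the top has arm L sinθ = 3.418 m counterclockwise, so Στ = 0 gives N·3.418 = 185.9 + 288.2·d.
ΣFy = 0 ⇒ N_floor = 969 N, so the maximum friction is μ_s·N_floor = 0.3×969 = 290.7 N. ΣFx = 0 ⇒ N_wall = f, so at the slipping point N = 290.7 N.
Substituting: 290.7×3.418 = 185.9 + 288.2·d ⇒ d = (993.6 − 185.9) / 288.2 = 2.8 m.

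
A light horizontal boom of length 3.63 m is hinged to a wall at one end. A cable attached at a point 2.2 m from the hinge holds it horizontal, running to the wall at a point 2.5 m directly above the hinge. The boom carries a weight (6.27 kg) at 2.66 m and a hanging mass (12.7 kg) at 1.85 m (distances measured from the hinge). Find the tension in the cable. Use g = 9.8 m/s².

T ≈ 238 N

Taking torques about the hinge:
Weight: 6.27 × 9.8 = 61.45 N down at 2.66 m → arm 2.66 m, τ = 61.45 × 2.66 = 163.5 N·m clockwise.
Hanging mass: 12.7 × 9.8 = 124.5 N down at 1.85 m → arm 1.85 m, τ = 124.5 × 1.85 = 230.3 N·m clockwise.
Total clockwise load moment = 393.8 N·m.
The cable tension T acts at 2.2 m; only its component perpendicular to the boom, T sinθ, produces torque. sinθ = h/√(h²+d²) = 2.5/√(2.5²+2.2²) = 0.7507.
Στ = 0 ⇒ T × 2.2 × 0.7507 = 393.8 ⇒ T = 393.8 / 1.652 = 238 N.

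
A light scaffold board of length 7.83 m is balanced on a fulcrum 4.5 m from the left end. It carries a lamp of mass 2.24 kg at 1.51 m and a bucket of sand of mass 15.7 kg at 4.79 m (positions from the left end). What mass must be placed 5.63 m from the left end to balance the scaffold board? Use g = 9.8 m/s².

m ≈ 1.9 kg

Sum moments about the fulcrum (at 4.5 m from the left end) (the support reaction has zero arm there).
Lamp: 2.24 × 9.8 = 21.95 N down at 1.51 m → arm 2.99 m, τ = 21.95 × 2.99 = 65.63 N·m counterclockwise.
Bucket of sand: 15.7 × 9.8 = 153.9 N down at 4.79 m → arm 0.29 m, τ = 153.9 × 0.29 = 44.63 N·m clockwise.
Net moment of known loads = 21 N·m counterclockwise.
An unknown mass m at 5.63 m has arm 1.13 m; its moment is m·g·1.13 clockwise.
Balancing moments: m × 9.8 × 1.13 = 21, giving m = 21 / (9.8 × 1.13) = 1.9 kg.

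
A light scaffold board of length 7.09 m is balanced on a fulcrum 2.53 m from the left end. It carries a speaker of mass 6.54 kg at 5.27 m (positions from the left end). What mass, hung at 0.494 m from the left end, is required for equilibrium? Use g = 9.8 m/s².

About the fulcrum (at 2.53 m from the left end):
Speaker: 6.54 × 9.8 = 64.09 N down at 5.27 m → arm 2.74 m, τ = 64.09 × 2.74 = 175.6 N·m clockwise.
Net moment of known loads = 175.6 N·m clockwise.
An unknown mass m at 0.494 m has arm 2.036 m; its moment is m·g·2.036 counterclockwise.
Setting net torque to zero: m × 9.8 × 2.036 = 175.6 → m = 175.6 / (9.8 × 2.036) = 8.8 kg.

m ≈ 8.8 kg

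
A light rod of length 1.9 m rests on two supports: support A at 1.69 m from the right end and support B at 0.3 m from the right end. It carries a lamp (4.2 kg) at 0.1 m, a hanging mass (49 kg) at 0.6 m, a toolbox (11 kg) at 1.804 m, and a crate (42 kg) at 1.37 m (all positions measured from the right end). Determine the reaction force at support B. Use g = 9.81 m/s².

About support A:
Lamp: 4.2 × 9.81 = 41.2 N down at 0.1 m → arm 1.59 m, τ = 41.2 × 1.59 = 65.51 N·m clockwise.
Hanging mass: 49 × 9.81 = 480.7 N down at 0.6 m → arm 1.09 m, τ = 480.7 × 1.09 = 524 N·m clockwise.
Toolbox: 11 × 9.81 = 107.9 N down at 1.804 m → arm 0.114 m, τ = 107.9 × 0.114 = 12.3 N·m counterclockwise.
Crate: 42 × 9.81 = 412 N down at 1.37 m → arm 0.32 m, τ = 412 × 0.32 = 131.8 N·m clockwise.
Net load moment about support A = 709 N·m clockwise.
Reaction R at support B is upward at 0.3 m, arm 1.39 m → moment R × 1.39 counterclockwise.
Στ = 0 ⇒ R × 1.39 = 709 ⇒ R = 510 N.

R_B ≈ 510 N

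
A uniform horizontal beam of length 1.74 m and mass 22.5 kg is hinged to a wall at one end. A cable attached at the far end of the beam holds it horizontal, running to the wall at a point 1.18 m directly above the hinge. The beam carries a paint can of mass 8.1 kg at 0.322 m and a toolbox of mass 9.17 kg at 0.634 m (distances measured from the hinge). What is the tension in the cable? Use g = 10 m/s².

T ≈ 287 N

Choose the hinge as the axis so the unknown hinge reaction has zero arm there.
Beam weight: 22.5 × 10 = 225 N down at 0.87 m → arm 0.87 m, τ = 225 × 0.87 = 195.8 N·m clockwise.
Paint can: 8.1 × 10 = 81 N down at 0.322 m → arm 0.322 m, τ = 81 × 0.322 = 26.08 N·m clockwise.
Toolbox: 9.17 × 10 = 91.7 N down at 0.634 m → arm 0.634 m, τ = 91.7 × 0.634 = 58.14 N·m clockwise.
Total clockwise load moment = 280 N·m.
The cable tension T acts at 1.74 m; only its component perpendicular to the beam, T sinθ, produces torque. sinθ = h/√(h²+d²) = 1.18/√(1.18²+1.74²) = 0.5613.
Balancing moments: T × 1.74 × 0.5613 = 280, giving T = 280 / 0.9767 = 287 N.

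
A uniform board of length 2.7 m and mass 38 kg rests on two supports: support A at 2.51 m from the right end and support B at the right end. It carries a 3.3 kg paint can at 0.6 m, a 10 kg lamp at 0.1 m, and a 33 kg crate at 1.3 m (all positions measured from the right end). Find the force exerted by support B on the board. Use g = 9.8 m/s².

Take moments about support A.
Beam weight: 38 × 9.8 = 372.4 N down at 1.35 m → arm 1.16 m, τ = 372.4 × 1.16 = 432 N·m clockwise.
Paint can: 3.3 × 9.8 = 32.34 N down at 0.6 m → arm 1.91 m, τ = 32.34 × 1.91 = 61.77 N·m clockwise.
Lamp: 10 × 9.8 = 98 N down at 0.1 m → arm 2.41 m, τ = 98 × 2.41 = 236.2 N·m clockwise.
Crate: 33 × 9.8 = 323.4 N down at 1.3 m → arm 1.21 m, τ = 323.4 × 1.21 = 391.3 N·m clockwise.
Net load moment about support A = 1121 N·m clockwise.
Reaction R at support B is upward at 0 m, arm 2.51 m → moment R × 2.51 counterclockwise.
Setting net torque to zero: R × 2.51 = 1121 → R = 447 N.

R_B ≈ 447 N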